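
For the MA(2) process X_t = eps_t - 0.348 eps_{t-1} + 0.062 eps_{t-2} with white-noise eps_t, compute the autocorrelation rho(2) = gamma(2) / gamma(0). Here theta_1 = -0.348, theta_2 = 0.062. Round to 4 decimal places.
\rho(2) = 0.0551

For an MA(q) process with theta_0 = 1, the autocovariance is
  gamma(k) = sigma^2 * sum_{i=0..q-k} theta_i * theta_{i+k},
and rho(k) = gamma(k) / gamma(0). Sigma^2 cancels.
  numerator   = (1)*(0.062) = 0.062.
  denominator = (1)^2 + (-0.348)^2 + (0.062)^2 = 1.124948.
  rho(2) = 0.062 / 1.124948 = 0.0551.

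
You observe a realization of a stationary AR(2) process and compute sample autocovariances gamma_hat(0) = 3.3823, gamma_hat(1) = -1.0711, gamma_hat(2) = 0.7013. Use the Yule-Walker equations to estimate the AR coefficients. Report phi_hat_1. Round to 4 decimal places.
\hat\phi_{1} = -0.2790

The Yule-Walker equations for an AR(p) process read, in matrix form,
  Gamma_p phi = r_p,   with   (Gamma_p)_{ij} = gamma(|i - j|),
                       (r_p)_i = gamma(i),   i,j = 1..p.
Substitute the sample gammas (Toeplitz matrix and right-hand side of size 2):
  Gamma_p = [[3.3823, -1.0711], [-1.0711, 3.3823]]
  r_p     = [-1.0711, 0.7013]
Written out:
  3.3823 phi_1 - 1.0711 phi_2 = -1.0711
  -1.0711 phi_1 + 3.3823 phi_2 = 0.7013
Solve by Cramer's rule:
  det = gamma(0)^2 - gamma(1)^2 = (3.3823)^2 - (-1.0711)^2 = 11.43995329 - 1.14725521 = 10.29269808
  phi_hat_1 = [gamma(1) gamma(0) - gamma(1) gamma(2)] / det = [(-1.0711)(3.3823) - (-1.0711)(0.7013)] / 10.29269808 = -2.8716191 / 10.29269808 = -0.279
  phi_hat_2 = [gamma(0) gamma(2) - gamma(1)^2] / det = [(3.3823)(0.7013) - (-1.0711)^2] / 10.29269808 = 1.22475178 / 10.29269808 = 0.119
So phi_hat = [-0.2790, 0.1190].
Therefore phi_hat_1 = -0.2790.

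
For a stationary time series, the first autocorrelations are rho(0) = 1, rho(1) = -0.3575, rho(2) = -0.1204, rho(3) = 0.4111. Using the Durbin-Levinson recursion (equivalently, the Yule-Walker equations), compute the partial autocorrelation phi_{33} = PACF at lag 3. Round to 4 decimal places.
\phi_{33} = 0.3170

The PACF at lag k is phi_{kk}, the last component of the solution
to the Yule-Walker system G_k phi = r_k where
  (G_k)_{ij} = rho(|i - j|), (r_k)_i = rho(i), i,j = 1..k.
Equivalently, Durbin-Levinson gives phi_{kk} iteratively:
  phi_{11} = rho(1)
  phi_{kk} = [rho(k) - sum_{j=1..k-1} phi_{k-1,j} rho(k-j)]
            / [1 - sum_{j=1..k-1} phi_{k-1,j} rho(j)],
  phi_{k,j} = phi_{k-1,j} - phi_{kk} phi_{k-1,k-j},  j = 1..k-1.
Step k = 1:
  phi_11 = rho(1) = -0.3575.
Step k = 2:
  phi_22 = [rho(2) - phi_11 rho(1)] / [1 - phi_11 rho(1)] = [-0.1204 - (-0.3575)(-0.3575)] / [1 - (-0.3575)(-0.3575)]
         = -0.24820625 / 0.87219375 = -0.284577.
  Update: phi_21 = phi_11 - phi_22 phi_11 = -0.3575 - (-0.284577)(-0.3575) = -0.459236.
Step k = 3:
  phi_33 = [rho(3) - phi_21 rho(2) - phi_22 rho(1)] / [1 - phi_21 rho(1) - phi_22 rho(2)]
    numerator   = 0.4111 - (-0.459236)(-0.1204) - (-0.284577)(-0.3575) = 0.25407169
    denominator = 1 - (-0.459236)(-0.3575) - (-0.284577)(-0.1204) = 0.80155997
  phi_33 = 0.25407169 / 0.80155997 = 0.317.
Therefore phi_{33} = 0.3170.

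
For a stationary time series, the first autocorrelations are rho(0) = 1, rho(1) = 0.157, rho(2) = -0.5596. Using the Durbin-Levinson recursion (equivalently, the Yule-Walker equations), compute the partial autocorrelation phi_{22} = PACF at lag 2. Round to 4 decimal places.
\phi_{22} = -0.5990

The PACF at lag k is phi_{kk}, the last component of the solution
to the Yule-Walker system G_k phi = r_k where
  (G_k)_{ij} = rho(|i - j|), (r_k)_i = rho(i), i,j = 1..k.
Equivalently, Durbin-Levinson gives phi_{kk} iteratively:
  phi_{11} = rho(1)
  phi_{kk} = [rho(k) - sum_{j=1..k-1} phi_{k-1,j} rho(k-j)]
            / [1 - sum_{j=1..k-1} phi_{k-1,j} rho(j)],
  phi_{k,j} = phi_{k-1,j} - phi_{kk} phi_{k-1,k-j},  j = 1..k-1.
Step k = 1:
  phi_11 = rho(1) = 0.157.
Step k = 2:
  phi_22 = [rho(2) - phi_11 rho(1)] / [1 - phi_11 rho(1)] = [-0.5596 - (0.157)(0.157)] / [1 - (0.157)(0.157)]
         = -0.584249 / 0.975351 = -0.599.
Therefore phi_{22} = -0.5990.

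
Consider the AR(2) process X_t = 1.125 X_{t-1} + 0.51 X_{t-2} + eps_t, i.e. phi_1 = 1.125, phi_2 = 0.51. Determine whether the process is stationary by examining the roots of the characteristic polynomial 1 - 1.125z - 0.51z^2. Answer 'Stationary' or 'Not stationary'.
\text{Not stationary}

The AR(p) characteristic polynomial is P(z) = 1 - 1.125z - 0.51z^2.
Stationarity requires all roots to lie outside the unit circle, i.e. |z| > 1 for every root.
Set 1 + (-1.125) z + (-0.51) z^2 = 0, i.e. a z^2 + b z + c = 0 with a = -0.51, b = -1.125, c = 1.
Discriminant D = b^2 - 4ac = (-1.125)^2 - 4*(-0.51)*1 = 1.265625 - (-2.04) = 3.305625.
D >= 0, so the roots are real: z = (-b +/- sqrt(D)) / (2a) = (1.125 +/- 1.818138) / (-1.02).
  z_1 = (1.125 + 1.818138) / (-1.02) = -2.8854,   |z_1| = 2.8854.
  z_2 = (1.125 - 1.818138) / (-1.02) = 0.6795,   |z_2| = 0.6795.
Moduli of all roots: 2.8854, 0.6795.
All moduli strictly greater than 1? No.
Verdict: Not stationary.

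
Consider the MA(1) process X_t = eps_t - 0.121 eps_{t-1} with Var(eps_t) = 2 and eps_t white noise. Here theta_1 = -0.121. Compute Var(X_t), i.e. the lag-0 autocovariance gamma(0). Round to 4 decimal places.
\gamma(0) = 2.0293

For an MA(q) process X_t = eps_t + sum_i theta_i eps_{t-i} with
Var(eps_t) = sigma^2, the variance is
  gamma(0) = sigma^2 * (1 + sum_i theta_i^2).
  sum_i theta_i^2 = (-0.121)^2 = 0.014641.
  gamma(0) = 2 * (1 + 0.014641) = 2 * 1.014641 = 2.029282, which rounds to 2.0293.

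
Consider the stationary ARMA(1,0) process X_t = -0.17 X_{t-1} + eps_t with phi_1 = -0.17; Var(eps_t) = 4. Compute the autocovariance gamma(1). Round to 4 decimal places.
\gamma(1) = -0.7002

Multiply the model equation by X_{t-k} and take expectations. With theta_0 = psi_0 = 1 and psi_j the MA(infinity) weights, this gives
  gamma(k) - sum_i phi_i gamma(k-i) = c_k,
  c_k = sigma^2 * sum_{j=k..q} theta_j psi_{j-k}   (c_k = 0 for k > q),
using gamma(-m) = gamma(m).
Pure AR (q = 0): c_0 = sigma^2 = 4, c_k = 0 for k >= 1.
Equations for k = 0 and k = 1 (AR order 1):
  gamma(0) = phi_1 gamma(1) + c_0
  gamma(1) = phi_1 gamma(0) + c_1
Substituting the second into the first: gamma(0) (1 - phi_1^2) = c_0 + phi_1 c_1, so
  gamma(0) = c_0 / (1 - phi_1^2) = 4 / (1 - (-0.17)^2) = 4 / 0.9711 = 4.11904.
  gamma(1) = phi_1 gamma(0) = (-0.17)(4.11904) = -0.700237.
Therefore gamma(1) = -0.7002 (to 4 decimal places).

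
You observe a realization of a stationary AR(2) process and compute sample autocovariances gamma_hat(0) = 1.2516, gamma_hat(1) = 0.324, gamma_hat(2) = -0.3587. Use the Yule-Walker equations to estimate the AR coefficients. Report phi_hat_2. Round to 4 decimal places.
\hat\phi_{2} = -0.3790

The Yule-Walker equations for an AR(p) process read, in matrix form,
  Gamma_p phi = r_p,   with   (Gamma_p)_{ij} = gamma(|i - j|),
                       (r_p)_i = gamma(i),   i,j = 1..p.
Substitute the sample gammas (Toeplitz matrix and right-hand side of size 2):
  Gamma_p = [[1.2516, 0.324], [0.324, 1.2516]]
  r_p     = [0.324, -0.3587]
Written out:
  1.2516 phi_1 + 0.324 phi_2 = 0.324
  0.324 phi_1 + 1.2516 phi_2 = -0.3587
Solve by Cramer's rule:
  det = gamma(0)^2 - gamma(1)^2 = (1.2516)^2 - (0.324)^2 = 1.56650256 - 0.104976 = 1.46152656
  phi_hat_1 = [gamma(1) gamma(0) - gamma(1) gamma(2)] / det = [(0.324)(1.2516) - (0.324)(-0.3587)] / 1.46152656 = 0.5217372 / 1.46152656 = 0.357
  phi_hat_2 = [gamma(0) gamma(2) - gamma(1)^2] / det = [(1.2516)(-0.3587) - (0.324)^2] / 1.46152656 = -0.55392492 / 1.46152656 = -0.379
So phi_hat = [0.3570, -0.3790].
Therefore phi_hat_2 = -0.3790.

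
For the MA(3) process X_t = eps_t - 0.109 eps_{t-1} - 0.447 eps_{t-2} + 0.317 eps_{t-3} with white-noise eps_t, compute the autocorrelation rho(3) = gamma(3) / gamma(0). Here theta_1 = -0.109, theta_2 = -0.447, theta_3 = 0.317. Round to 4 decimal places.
\rho(3) = 0.2416

For an MA(q) process with theta_0 = 1, the autocovariance is
  gamma(k) = sigma^2 * sum_{i=0..q-k} theta_i * theta_{i+k},
and rho(k) = gamma(k) / gamma(0). Sigma^2 cancels.
  numerator   = (1)*(0.317) = 0.317.
  denominator = (1)^2 + (-0.109)^2 + (-0.447)^2 + (0.317)^2 = 1.312179.
  rho(3) = 0.317 / 1.312179 = 0.2416.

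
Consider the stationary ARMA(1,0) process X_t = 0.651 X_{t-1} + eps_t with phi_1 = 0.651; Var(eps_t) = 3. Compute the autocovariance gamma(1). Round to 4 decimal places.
\gamma(1) = 3.3895

Multiply the model equation by X_{t-k} and take expectations. With theta_0 = psi_0 = 1 and psi_j the MA(infinity) weights, this gives
  gamma(k) - sum_i phi_i gamma(k-i) = c_k,
  c_k = sigma^2 * sum_{j=k..q} theta_j psi_{j-k}   (c_k = 0 for k > q),
using gamma(-m) = gamma(m).
Pure AR (q = 0): c_0 = sigma^2 = 3, c_k = 0 for k >= 1.
Equations for k = 0 and k = 1 (AR order 1):
  gamma(0) = phi_1 gamma(1) + c_0
  gamma(1) = phi_1 gamma(0) + c_1
Substituting the second into the first: gamma(0) (1 - phi_1^2) = c_0 + phi_1 c_1, so
  gamma(0) = c_0 / (1 - phi_1^2) = 3 / (1 - (0.651)^2) = 3 / 0.576199 = 5.206535.
  gamma(1) = phi_1 gamma(0) = (0.651)(5.206535) = 3.389454.
Therefore gamma(1) = 3.3895 (to 4 decimal places).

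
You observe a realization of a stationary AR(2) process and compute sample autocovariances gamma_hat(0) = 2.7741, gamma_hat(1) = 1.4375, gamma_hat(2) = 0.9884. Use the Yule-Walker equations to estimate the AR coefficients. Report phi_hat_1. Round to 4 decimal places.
\hat\phi_{1} = 0.4560

The Yule-Walker equations for an AR(p) process read, in matrix form,
  Gamma_p phi = r_p,   with   (Gamma_p)_{ij} = gamma(|i - j|),
                       (r_p)_i = gamma(i),   i,j = 1..p.
Substitute the sample gammas (Toeplitz matrix and right-hand side of size 2):
  Gamma_p = [[2.7741, 1.4375], [1.4375, 2.7741]]
  r_p     = [1.4375, 0.9884]
Written out:
  2.7741 phi_1 + 1.4375 phi_2 = 1.4375
  1.4375 phi_1 + 2.7741 phi_2 = 0.9884
Solve by Cramer's rule:
  det = gamma(0)^2 - gamma(1)^2 = (2.7741)^2 - (1.4375)^2 = 7.69563081 - 2.06640625 = 5.62922456
  phi_hat_1 = [gamma(1) gamma(0) - gamma(1) gamma(2)] / det = [(1.4375)(2.7741) - (1.4375)(0.9884)] / 5.62922456 = 2.56694375 / 5.62922456 = 0.456
  phi_hat_2 = [gamma(0) gamma(2) - gamma(1)^2] / det = [(2.7741)(0.9884) - (1.4375)^2] / 5.62922456 = 0.67551419 / 5.62922456 = 0.12
So phi_hat = [0.4560, 0.1200].
Therefore phi_hat_1 = 0.4560.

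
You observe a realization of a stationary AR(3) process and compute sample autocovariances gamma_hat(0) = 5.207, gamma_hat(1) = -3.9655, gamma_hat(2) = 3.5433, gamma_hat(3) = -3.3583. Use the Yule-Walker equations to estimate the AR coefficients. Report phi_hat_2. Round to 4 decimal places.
\hat\phi_{2} = 0.1391

The Yule-Walker equations for an AR(p) process read, in matrix form,
  Gamma_p phi = r_p,   with   (Gamma_p)_{ij} = gamma(|i - j|),
                       (r_p)_i = gamma(i),   i,j = 1..p.
Substitute the sample gammas (Toeplitz matrix and right-hand side of size 3):
  Gamma_p = [[5.207, -3.9655, 3.5433], [-3.9655, 5.207, -3.9655], [3.5433, -3.9655, 5.207]]
  r_p     = [-3.9655, 3.5433, -3.3583]
Written out (R1..R3):
  (R1) 5.207 phi_1 - 3.9655 phi_2 + 3.5433 phi_3 = -3.9655
  (R2) -3.9655 phi_1 + 5.207 phi_2 - 3.9655 phi_3 = 3.5433
  (R3) 3.5433 phi_1 - 3.9655 phi_2 + 5.207 phi_3 = -3.3583
Gaussian elimination:
  R2 <- R2 - (-3.9655/5.207) R1 = R2 - (-0.761571) R1:  2.18699 phi_2 - 1.267026 phi_3 = 0.52329
  R3 <- R3 - (3.5433/5.207) R1 = R3 - (0.680488) R1:  -1.267026 phi_2 + 2.795828 phi_3 = -0.659826
  R3 <- R3 - (-1.267026/2.18699) R2 = R3 - (-0.579347) R2:  2.06178 phi_3 = -0.356659
Back-substitution:
  phi_hat_3 = -0.356659 / 2.06178 = -0.172986
  phi_hat_2 = (0.52329 - (-1.267026)(-0.172986)) / 2.18699 = 0.139055
  phi_hat_1 = (-3.9655 - (-3.9655)(0.139055) - (3.5433)(-0.172986)) / 5.207 = -0.537956
So phi_hat = [-0.5380, 0.1391, -0.1730].
Therefore phi_hat_2 = 0.1391.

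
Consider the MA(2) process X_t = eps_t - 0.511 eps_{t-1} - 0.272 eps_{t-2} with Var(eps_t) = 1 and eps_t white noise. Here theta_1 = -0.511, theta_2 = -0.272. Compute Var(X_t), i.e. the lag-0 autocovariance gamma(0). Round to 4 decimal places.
\gamma(0) = 1.3351

For an MA(q) process X_t = eps_t + sum_i theta_i eps_{t-i} with
Var(eps_t) = sigma^2, the variance is
  gamma(0) = sigma^2 * (1 + sum_i theta_i^2).
  sum_i theta_i^2 = (-0.511)^2 + (-0.272)^2 = 0.261121 + 0.073984 = 0.335105.
  gamma(0) = 1 * (1 + 0.335105) = 1 * 1.335105 = 1.335105, which rounds to 1.3351.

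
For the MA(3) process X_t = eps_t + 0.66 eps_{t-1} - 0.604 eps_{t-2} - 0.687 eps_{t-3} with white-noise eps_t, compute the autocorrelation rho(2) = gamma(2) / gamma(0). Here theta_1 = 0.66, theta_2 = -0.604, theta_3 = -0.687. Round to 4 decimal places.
\rho(2) = -0.4653

For an MA(q) process with theta_0 = 1, the autocovariance is
  gamma(k) = sigma^2 * sum_{i=0..q-k} theta_i * theta_{i+k},
and rho(k) = gamma(k) / gamma(0). Sigma^2 cancels.
  numerator   = (1)*(-0.604) + (0.66)*(-0.687) = -1.05742.
  denominator = (1)^2 + (0.66)^2 + (-0.604)^2 + (-0.687)^2 = 2.272385.
  rho(2) = -1.05742 / 2.272385 = -0.4653.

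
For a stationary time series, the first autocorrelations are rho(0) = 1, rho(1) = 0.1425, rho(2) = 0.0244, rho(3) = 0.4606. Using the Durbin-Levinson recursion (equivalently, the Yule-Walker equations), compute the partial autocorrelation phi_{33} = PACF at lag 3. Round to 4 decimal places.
\phi_{33} = 0.4660

The PACF at lag k is phi_{kk}, the last component of the solution
to the Yule-Walker system G_k phi = r_k where
  (G_k)_{ij} = rho(|i - j|), (r_k)_i = rho(i), i,j = 1..k.
Equivalently, Durbin-Levinson gives phi_{kk} iteratively:
  phi_{11} = rho(1)
  phi_{kk} = [rho(k) - sum_{j=1..k-1} phi_{k-1,j} rho(k-j)]
            / [1 - sum_{j=1..k-1} phi_{k-1,j} rho(j)],
  phi_{k,j} = phi_{k-1,j} - phi_{kk} phi_{k-1,k-j},  j = 1..k-1.
Step k = 1:
  phi_11 = rho(1) = 0.1425.
Step k = 2:
  phi_22 = [rho(2) - phi_11 rho(1)] / [1 - phi_11 rho(1)] = [0.0244 - (0.1425)(0.1425)] / [1 - (0.1425)(0.1425)]
         = 0.00409375 / 0.97969375 = 0.004179.
  Update: phi_21 = phi_11 - phi_22 phi_11 = 0.1425 - (0.004179)(0.1425) = 0.141905.
Step k = 3:
  phi_33 = [rho(3) - phi_21 rho(2) - phi_22 rho(1)] / [1 - phi_21 rho(1) - phi_22 rho(2)]
    numerator   = 0.4606 - (0.141905)(0.0244) - (0.004179)(0.1425) = 0.45654208
    denominator = 1 - (0.141905)(0.1425) - (0.004179)(0.0244) = 0.97967664
  phi_33 = 0.45654208 / 0.97967664 = 0.466.
Therefore phi_{33} = 0.4660.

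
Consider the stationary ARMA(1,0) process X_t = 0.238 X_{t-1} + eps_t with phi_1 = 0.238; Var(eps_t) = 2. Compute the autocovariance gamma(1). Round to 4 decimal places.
\gamma(1) = 0.5046

Multiply the model equation by X_{t-k} and take expectations. With theta_0 = psi_0 = 1 and psi_j the MA(infinity) weights, this gives
  gamma(k) - sum_i phi_i gamma(k-i) = c_k,
  c_k = sigma^2 * sum_{j=k..q} theta_j psi_{j-k}   (c_k = 0 for k > q),
using gamma(-m) = gamma(m).
Pure AR (q = 0): c_0 = sigma^2 = 2, c_k = 0 for k >= 1.
Equations for k = 0 and k = 1 (AR order 1):
  gamma(0) = phi_1 gamma(1) + c_0
  gamma(1) = phi_1 gamma(0) + c_1
Substituting the second into the first: gamma(0) (1 - phi_1^2) = c_0 + phi_1 c_1, so
  gamma(0) = c_0 / (1 - phi_1^2) = 2 / (1 - (0.238)^2) = 2 / 0.943356 = 2.12009.
  gamma(1) = phi_1 gamma(0) = (0.238)(2.12009) = 0.504582.
Therefore gamma(1) = 0.5046 (to 4 decimal places).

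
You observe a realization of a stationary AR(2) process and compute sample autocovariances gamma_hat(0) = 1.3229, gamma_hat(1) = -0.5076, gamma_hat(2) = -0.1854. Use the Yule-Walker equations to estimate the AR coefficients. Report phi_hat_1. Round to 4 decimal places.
\hat\phi_{1} = -0.5130

The Yule-Walker equations for an AR(p) process read, in matrix form,
  Gamma_p phi = r_p,   with   (Gamma_p)_{ij} = gamma(|i - j|),
                       (r_p)_i = gamma(i),   i,j = 1..p.
Substitute the sample gammas (Toeplitz matrix and right-hand side of size 2):
  Gamma_p = [[1.3229, -0.5076], [-0.5076, 1.3229]]
  r_p     = [-0.5076, -0.1854]
Written out:
  1.3229 phi_1 - 0.5076 phi_2 = -0.5076
  -0.5076 phi_1 + 1.3229 phi_2 = -0.1854
Solve by Cramer's rule:
  det = gamma(0)^2 - gamma(1)^2 = (1.3229)^2 - (-0.5076)^2 = 1.75006441 - 0.25765776 = 1.49240665
  phi_hat_1 = [gamma(1) gamma(0) - gamma(1) gamma(2)] / det = [(-0.5076)(1.3229) - (-0.5076)(-0.1854)] / 1.49240665 = -0.76561308 / 1.49240665 = -0.513
  phi_hat_2 = [gamma(0) gamma(2) - gamma(1)^2] / det = [(1.3229)(-0.1854) - (-0.5076)^2] / 1.49240665 = -0.50292342 / 1.49240665 = -0.337
So phi_hat = [-0.5130, -0.3370].
Therefore phi_hat_1 = -0.5130.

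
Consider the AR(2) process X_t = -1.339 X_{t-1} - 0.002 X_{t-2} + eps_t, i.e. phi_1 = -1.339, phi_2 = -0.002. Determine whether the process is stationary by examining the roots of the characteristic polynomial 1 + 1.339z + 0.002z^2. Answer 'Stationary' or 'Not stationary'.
\text{Not stationary}

The AR(p) characteristic polynomial is P(z) = 1 + 1.339z + 0.002z^2.
Stationarity requires all roots to lie outside the unit circle, i.e. |z| > 1 for every root.
Set 1 + (1.339) z + (0.002) z^2 = 0, i.e. a z^2 + b z + c = 0 with a = 0.002, b = 1.339, c = 1.
Discriminant D = b^2 - 4ac = (1.339)^2 - 4*(0.002)*1 = 1.792921 - (0.008) = 1.784921.
D >= 0, so the roots are real: z = (-b +/- sqrt(D)) / (2a) = (-1.339 +/- 1.336009) / (0.004).
  z_1 = (-1.339 + 1.336009) / (0.004) = -0.7477,   |z_1| = 0.7477.
  z_2 = (-1.339 - 1.336009) / (0.004) = -668.7523,   |z_2| = 668.7523.
Moduli of all roots: 0.7477, 668.7523.
All moduli strictly greater than 1? No.
Verdict: Not stationary.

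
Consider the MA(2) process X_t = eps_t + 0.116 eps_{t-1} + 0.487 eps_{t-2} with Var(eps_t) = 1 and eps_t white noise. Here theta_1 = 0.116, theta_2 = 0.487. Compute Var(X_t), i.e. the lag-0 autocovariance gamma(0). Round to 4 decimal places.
\gamma(0) = 1.2506

For an MA(q) process X_t = eps_t + sum_i theta_i eps_{t-i} with
Var(eps_t) = sigma^2, the variance is
  gamma(0) = sigma^2 * (1 + sum_i theta_i^2).
  sum_i theta_i^2 = (0.116)^2 + (0.487)^2 = 0.013456 + 0.237169 = 0.250625.
  gamma(0) = 1 * (1 + 0.250625) = 1 * 1.250625 = 1.250625, which rounds to 1.2506.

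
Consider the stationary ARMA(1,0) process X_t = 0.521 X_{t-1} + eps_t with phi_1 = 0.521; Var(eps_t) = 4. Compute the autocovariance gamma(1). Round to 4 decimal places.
\gamma(1) = 2.8604

Multiply the model equation by X_{t-k} and take expectations. With theta_0 = psi_0 = 1 and psi_j the MA(infinity) weights, this gives
  gamma(k) - sum_i phi_i gamma(k-i) = c_k,
  c_k = sigma^2 * sum_{j=k..q} theta_j psi_{j-k}   (c_k = 0 for k > q),
using gamma(-m) = gamma(m).
Pure AR (q = 0): c_0 = sigma^2 = 4, c_k = 0 for k >= 1.
Equations for k = 0 and k = 1 (AR order 1):
  gamma(0) = phi_1 gamma(1) + c_0
  gamma(1) = phi_1 gamma(0) + c_1
Substituting the second into the first: gamma(0) (1 - phi_1^2) = c_0 + phi_1 c_1, so
  gamma(0) = c_0 / (1 - phi_1^2) = 4 / (1 - (0.521)^2) = 4 / 0.728559 = 5.49029.
  gamma(1) = phi_1 gamma(0) = (0.521)(5.49029) = 2.860441.
Therefore gamma(1) = 2.8604 (to 4 decimal places).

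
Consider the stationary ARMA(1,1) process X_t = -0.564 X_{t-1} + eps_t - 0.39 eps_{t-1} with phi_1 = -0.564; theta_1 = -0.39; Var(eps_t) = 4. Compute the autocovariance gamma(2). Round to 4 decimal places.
\gamma(2) = 3.8504

Multiply the model equation by X_{t-k} and take expectations. With theta_0 = psi_0 = 1 and psi_j the MA(infinity) weights, this gives
  gamma(k) - sum_i phi_i gamma(k-i) = c_k,
  c_k = sigma^2 * sum_{j=k..q} theta_j psi_{j-k}   (c_k = 0 for k > q),
using gamma(-m) = gamma(m).
psi-weights needed (psi_j = theta_j + sum_i phi_i psi_{j-i}):
  psi_1 = theta_1 + phi_1 = -0.39 + (-0.564) = -0.954
Right-hand sides:
  c_0 = sigma^2 (1 + theta_1 psi_1) = 4 * (1 + (-0.39)(-0.954)) = 4 * 1.37206 = 5.48824
  c_1 = sigma^2 theta_1 = 4 * (-0.39) = -1.56
  c_2 = 0
Equations for k = 0 and k = 1 (AR order 1):
  gamma(0) = phi_1 gamma(1) + c_0
  gamma(1) = phi_1 gamma(0) + c_1
Substituting the second into the first: gamma(0) (1 - phi_1^2) = c_0 + phi_1 c_1, so
  gamma(0) = (c_0 + phi_1 c_1) / (1 - phi_1^2) = (5.48824 + (-0.564)(-1.56)) / (1 - (-0.564)^2) = 6.36808 / 0.681904 = 9.338675.
  gamma(1) = phi_1 gamma(0) + c_1 = (-0.564)(9.338675) + (-1.56) = -6.827013.
For k = 2 (> q): gamma(2) = phi_1 gamma(1) = (-0.564)(-6.827013) = 3.850435.
Therefore gamma(2) = 3.8504 (to 4 decimal places).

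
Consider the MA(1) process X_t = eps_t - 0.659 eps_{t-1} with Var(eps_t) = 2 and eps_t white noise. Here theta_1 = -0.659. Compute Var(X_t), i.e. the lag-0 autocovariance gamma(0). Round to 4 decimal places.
\gamma(0) = 2.8686

For an MA(q) process X_t = eps_t + sum_i theta_i eps_{t-i} with
Var(eps_t) = sigma^2, the variance is
  gamma(0) = sigma^2 * (1 + sum_i theta_i^2).
  sum_i theta_i^2 = (-0.659)^2 = 0.434281.
  gamma(0) = 2 * (1 + 0.434281) = 2 * 1.434281 = 2.868562, which rounds to 2.8686.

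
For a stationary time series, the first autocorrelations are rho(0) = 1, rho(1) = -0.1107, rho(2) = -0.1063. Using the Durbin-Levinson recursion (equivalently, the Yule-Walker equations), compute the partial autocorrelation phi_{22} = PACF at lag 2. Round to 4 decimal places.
\phi_{22} = -0.1200

The PACF at lag k is phi_{kk}, the last component of the solution
to the Yule-Walker system G_k phi = r_k where
  (G_k)_{ij} = rho(|i - j|), (r_k)_i = rho(i), i,j = 1..k.
Equivalently, Durbin-Levinson gives phi_{kk} iteratively:
  phi_{11} = rho(1)
  phi_{kk} = [rho(k) - sum_{j=1..k-1} phi_{k-1,j} rho(k-j)]
            / [1 - sum_{j=1..k-1} phi_{k-1,j} rho(j)],
  phi_{k,j} = phi_{k-1,j} - phi_{kk} phi_{k-1,k-j},  j = 1..k-1.
Step k = 1:
  phi_11 = rho(1) = -0.1107.
Step k = 2:
  phi_22 = [rho(2) - phi_11 rho(1)] / [1 - phi_11 rho(1)] = [-0.1063 - (-0.1107)(-0.1107)] / [1 - (-0.1107)(-0.1107)]
         = -0.11855449 / 0.98774551 = -0.12.
Therefore phi_{22} = -0.1200.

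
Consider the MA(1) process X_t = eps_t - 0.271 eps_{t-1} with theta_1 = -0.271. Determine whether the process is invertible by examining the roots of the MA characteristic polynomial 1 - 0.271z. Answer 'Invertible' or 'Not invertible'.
\text{Invertible}

The MA(q) characteristic polynomial is P(z) = 1 - 0.271z.
Invertibility requires all roots to lie outside the unit circle, i.e. |z| > 1 for every root.
This is linear in z: 1 + (-0.271) z = 0  =>  z = -1/(-0.271) = 3.690037,  |z| = 3.690037.
Moduli of all roots: 3.6900.
All moduli strictly greater than 1? Yes.
Verdict: Invertible.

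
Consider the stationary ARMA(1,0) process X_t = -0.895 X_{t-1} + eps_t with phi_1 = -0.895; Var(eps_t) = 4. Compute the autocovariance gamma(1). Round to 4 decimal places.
\gamma(1) = -17.9922

Multiply the model equation by X_{t-k} and take expectations. With theta_0 = psi_0 = 1 and psi_j the MA(infinity) weights, this gives
  gamma(k) - sum_i phi_i gamma(k-i) = c_k,
  c_k = sigma^2 * sum_{j=k..q} theta_j psi_{j-k}   (c_k = 0 for k > q),
using gamma(-m) = gamma(m).
Pure AR (q = 0): c_0 = sigma^2 = 4, c_k = 0 for k >= 1.
Equations for k = 0 and k = 1 (AR order 1):
  gamma(0) = phi_1 gamma(1) + c_0
  gamma(1) = phi_1 gamma(0) + c_1
Substituting the second into the first: gamma(0) (1 - phi_1^2) = c_0 + phi_1 c_1, so
  gamma(0) = c_0 / (1 - phi_1^2) = 4 / (1 - (-0.895)^2) = 4 / 0.198975 = 20.103028.
  gamma(1) = phi_1 gamma(0) = (-0.895)(20.103028) = -17.99221.
Therefore gamma(1) = -17.9922 (to 4 decimal places).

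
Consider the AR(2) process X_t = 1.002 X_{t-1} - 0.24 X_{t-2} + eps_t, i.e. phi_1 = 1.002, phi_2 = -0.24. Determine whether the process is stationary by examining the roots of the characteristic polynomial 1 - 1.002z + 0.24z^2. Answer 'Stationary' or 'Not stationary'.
\text{Stationary}

The AR(p) characteristic polynomial is P(z) = 1 - 1.002z + 0.24z^2.
Stationarity requires all roots to lie outside the unit circle, i.e. |z| > 1 for every root.
Set 1 + (-1.002) z + (0.24) z^2 = 0, i.e. a z^2 + b z + c = 0 with a = 0.24, b = -1.002, c = 1.
Discriminant D = b^2 - 4ac = (-1.002)^2 - 4*(0.24)*1 = 1.004004 - (0.96) = 0.044004.
D >= 0, so the roots are real: z = (-b +/- sqrt(D)) / (2a) = (1.002 +/- 0.209771) / (0.48).
  z_1 = (1.002 + 0.209771) / (0.48) = 2.5245,   |z_1| = 2.5245.
  z_2 = (1.002 - 0.209771) / (0.48) = 1.6505,   |z_2| = 1.6505.
Moduli of all roots: 2.5245, 1.6505.
All moduli strictly greater than 1? Yes.
Verdict: Stationary.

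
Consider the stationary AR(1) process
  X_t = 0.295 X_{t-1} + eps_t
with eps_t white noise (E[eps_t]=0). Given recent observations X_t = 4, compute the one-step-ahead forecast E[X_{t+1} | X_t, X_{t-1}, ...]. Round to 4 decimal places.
E[X_{t+1} \mid \mathcal F_t] = 1.1800

For an AR(p) model X_t = c + sum_i phi_i X_{t-i} + eps_t, the
one-step-ahead conditional mean is
  E[X_{t+1} | X_t, ...] = c + sum_i phi_i X_{t+1-i}.
Substitute known values:
  E[X_{t+1} | ...] = (0.295) * (4)
                   = 1.1800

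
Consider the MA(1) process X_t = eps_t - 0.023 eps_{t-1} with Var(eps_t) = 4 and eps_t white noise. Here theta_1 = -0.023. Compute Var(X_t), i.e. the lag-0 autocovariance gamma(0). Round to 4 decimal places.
\gamma(0) = 4.0021

For an MA(q) process X_t = eps_t + sum_i theta_i eps_{t-i} with
Var(eps_t) = sigma^2, the variance is
  gamma(0) = sigma^2 * (1 + sum_i theta_i^2).
  sum_i theta_i^2 = (-0.023)^2 = 0.000529.
  gamma(0) = 4 * (1 + 0.000529) = 4 * 1.000529 = 4.002116, which rounds to 4.0021.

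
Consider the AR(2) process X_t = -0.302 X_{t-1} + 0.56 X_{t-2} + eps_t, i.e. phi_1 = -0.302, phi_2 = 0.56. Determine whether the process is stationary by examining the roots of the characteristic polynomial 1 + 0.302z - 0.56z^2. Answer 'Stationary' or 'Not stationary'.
\text{Stationary}

The AR(p) characteristic polynomial is P(z) = 1 + 0.302z - 0.56z^2.
Stationarity requires all roots to lie outside the unit circle, i.e. |z| > 1 for every root.
Set 1 + (0.302) z + (-0.56) z^2 = 0, i.e. a z^2 + b z + c = 0 with a = -0.56, b = 0.302, c = 1.
Discriminant D = b^2 - 4ac = (0.302)^2 - 4*(-0.56)*1 = 0.091204 - (-2.24) = 2.331204.
D >= 0, so the roots are real: z = (-b +/- sqrt(D)) / (2a) = (-0.302 +/- 1.526828) / (-1.12).
  z_1 = (-0.302 + 1.526828) / (-1.12) = -1.0936,   |z_1| = 1.0936.
  z_2 = (-0.302 - 1.526828) / (-1.12) = 1.6329,   |z_2| = 1.6329.
Moduli of all roots: 1.0936, 1.6329.
All moduli strictly greater than 1? Yes.
Verdict: Stationary.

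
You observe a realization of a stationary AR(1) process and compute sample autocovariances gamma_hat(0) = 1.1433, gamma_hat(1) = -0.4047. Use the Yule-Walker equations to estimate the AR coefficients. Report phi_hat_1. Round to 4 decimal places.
\hat\phi_{1} = -0.3540

The Yule-Walker equations for an AR(p) process read, in matrix form,
  Gamma_p phi = r_p,   with   (Gamma_p)_{ij} = gamma(|i - j|),
                       (r_p)_i = gamma(i),   i,j = 1..p.
Substitute the sample gammas (Toeplitz matrix and right-hand side of size 1):
  Gamma_p = [[1.1433]]
  r_p     = [-0.4047]
With p = 1 this is the single equation gamma(0) phi_1 = gamma(1):
  phi_hat_1 = gamma(1) / gamma(0) = -0.4047 / 1.1433 = -0.3540.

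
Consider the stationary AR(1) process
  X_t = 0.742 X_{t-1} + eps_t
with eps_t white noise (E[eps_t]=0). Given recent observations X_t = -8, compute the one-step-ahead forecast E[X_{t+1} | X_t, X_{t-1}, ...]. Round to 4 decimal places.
E[X_{t+1} \mid \mathcal F_t] = -5.9360

For an AR(p) model X_t = c + sum_i phi_i X_{t-i} + eps_t, the
one-step-ahead conditional mean is
  E[X_{t+1} | X_t, ...] = c + sum_i phi_i X_{t+1-i}.
Substitute known values:
  E[X_{t+1} | ...] = (0.742) * (-8)
                   = -5.9360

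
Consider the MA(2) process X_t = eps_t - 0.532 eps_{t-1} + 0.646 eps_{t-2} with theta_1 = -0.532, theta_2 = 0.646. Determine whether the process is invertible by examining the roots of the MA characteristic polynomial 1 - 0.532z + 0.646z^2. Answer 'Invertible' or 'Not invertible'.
\text{Invertible}

The MA(q) characteristic polynomial is P(z) = 1 - 0.532z + 0.646z^2.
Invertibility requires all roots to lie outside the unit circle, i.e. |z| > 1 for every root.
Set 1 + (-0.532) z + (0.646) z^2 = 0, i.e. a z^2 + b z + c = 0 with a = 0.646, b = -0.532, c = 1.
Discriminant D = b^2 - 4ac = (-0.532)^2 - 4*(0.646)*1 = 0.283024 - (2.584) = -2.300976.
D < 0, so the roots are the complex-conjugate pair z = (-b +/- i sqrt(-D)) / (2a) = 0.4118 +/- 1.1741i.
For a conjugate pair |z|^2 = z * conj(z) = (product of roots) = c/a = 1/(0.646) = 1.547988, so |z| = sqrt(1.547988) = 1.2442 for both roots.
Moduli of all roots: 1.2442, 1.2442.
All moduli strictly greater than 1? Yes.
Verdict: Invertible.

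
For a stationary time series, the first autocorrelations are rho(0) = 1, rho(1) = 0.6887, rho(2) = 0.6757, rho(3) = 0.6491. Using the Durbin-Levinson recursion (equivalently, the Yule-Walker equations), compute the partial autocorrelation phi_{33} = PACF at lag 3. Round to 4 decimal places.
\phi_{33} = 0.2189

The PACF at lag k is phi_{kk}, the last component of the solution
to the Yule-Walker system G_k phi = r_k where
  (G_k)_{ij} = rho(|i - j|), (r_k)_i = rho(i), i,j = 1..k.
Equivalently, Durbin-Levinson gives phi_{kk} iteratively:
  phi_{11} = rho(1)
  phi_{kk} = [rho(k) - sum_{j=1..k-1} phi_{k-1,j} rho(k-j)]
            / [1 - sum_{j=1..k-1} phi_{k-1,j} rho(j)],
  phi_{k,j} = phi_{k-1,j} - phi_{kk} phi_{k-1,k-j},  j = 1..k-1.
Step k = 1:
  phi_11 = rho(1) = 0.6887.
Step k = 2:
  phi_22 = [rho(2) - phi_11 rho(1)] / [1 - phi_11 rho(1)] = [0.6757 - (0.6887)(0.6887)] / [1 - (0.6887)(0.6887)]
         = 0.20139231 / 0.52569231 = 0.383099.
  Update: phi_21 = phi_11 - phi_22 phi_11 = 0.6887 - (0.383099)(0.6887) = 0.42486.
Step k = 3:
  phi_33 = [rho(3) - phi_21 rho(2) - phi_22 rho(1)] / [1 - phi_21 rho(1) - phi_22 rho(2)]
    numerator   = 0.6491 - (0.42486)(0.6757) - (0.383099)(0.6887) = 0.09818196
    denominator = 1 - (0.42486)(0.6887) - (0.383099)(0.6757) = 0.44853907
  phi_33 = 0.09818196 / 0.44853907 = 0.2189.
Therefore phi_{33} = 0.2189.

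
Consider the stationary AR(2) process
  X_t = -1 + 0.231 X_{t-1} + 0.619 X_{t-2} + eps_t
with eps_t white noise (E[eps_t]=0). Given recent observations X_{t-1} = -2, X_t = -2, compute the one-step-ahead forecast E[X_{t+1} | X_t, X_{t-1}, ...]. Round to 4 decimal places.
E[X_{t+1} \mid \mathcal F_t] = -2.7000

For an AR(p) model X_t = c + sum_i phi_i X_{t-i} + eps_t, the
one-step-ahead conditional mean is
  E[X_{t+1} | X_t, ...] = c + sum_i phi_i X_{t+1-i}.
Substitute known values:
  E[X_{t+1} | ...] = -1 + (0.231) * (-2) + (0.619) * (-2)
                   = -2.7000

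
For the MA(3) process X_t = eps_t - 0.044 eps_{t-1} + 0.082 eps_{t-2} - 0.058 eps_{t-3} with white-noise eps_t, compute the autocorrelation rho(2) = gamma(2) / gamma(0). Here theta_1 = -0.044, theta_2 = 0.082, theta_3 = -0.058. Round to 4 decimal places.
\rho(2) = 0.0835

For an MA(q) process with theta_0 = 1, the autocovariance is
  gamma(k) = sigma^2 * sum_{i=0..q-k} theta_i * theta_{i+k},
and rho(k) = gamma(k) / gamma(0). Sigma^2 cancels.
  numerator   = (1)*(0.082) + (-0.044)*(-0.058) = 0.084552.
  denominator = (1)^2 + (-0.044)^2 + (0.082)^2 + (-0.058)^2 = 1.012024.
  rho(2) = 0.084552 / 1.012024 = 0.0835.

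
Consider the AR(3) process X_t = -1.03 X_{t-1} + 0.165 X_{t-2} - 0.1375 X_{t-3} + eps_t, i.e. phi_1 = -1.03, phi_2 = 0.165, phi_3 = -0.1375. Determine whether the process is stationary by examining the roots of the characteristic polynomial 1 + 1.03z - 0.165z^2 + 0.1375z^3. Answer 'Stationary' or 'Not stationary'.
\text{Not stationary}

The AR(p) characteristic polynomial is P(z) = 1 + 1.03z - 0.165z^2 + 0.1375z^3.
Stationarity requires all roots to lie outside the unit circle, i.e. |z| > 1 for every root.
Degree 3: look for a simple real root z0 first, then factor out (1 - z/z0) and solve the remaining quadratic.
Testing z0 = -0.8: P(-0.8) = 1 + (1.03)(-0.8) + (-0.165)(-0.8)^2 + (0.1375)(-0.8)^3
  = 1 + (-0.824) + (-0.1056) + (-0.0704) = 0.  So z_0 = -0.8 is a root, |z_0| = 0.8.
Divide out the factor (1 + 1.25 z) = (1 - z/z0) (since 1/z0 = -1.25):
  P(z) = (1 + 1.25 z)(1 + (-0.22) z + (0.11) z^2)
  [check: z-coef -0.22 - (-1.25) = 1.03; z^2-coef 0.11 - (-1.25)(-0.22) = -0.165; z^3-coef -(-1.25)(0.11) = 0.1375.]
Remaining roots from the quadratic factor 1 + (-0.22) z + (0.11) z^2:
  Set 1 + (-0.22) z + (0.11) z^2 = 0, i.e. a z^2 + b z + c = 0 with a = 0.11, b = -0.22, c = 1.
  Discriminant D = b^2 - 4ac = (-0.22)^2 - 4*(0.11)*1 = 0.0484 - (0.44) = -0.3916.
  D < 0, so the roots are the complex-conjugate pair z = (-b +/- i sqrt(-D)) / (2a) = 1 +/- 2.8445i.
  For a conjugate pair |z|^2 = z * conj(z) = (product of roots) = c/a = 1/(0.11) = 9.090909, so |z| = sqrt(9.090909) = 3.0151 for both roots.
Moduli of all roots: 0.8000, 3.0151, 3.0151.
All moduli strictly greater than 1? No.
Verdict: Not stationary.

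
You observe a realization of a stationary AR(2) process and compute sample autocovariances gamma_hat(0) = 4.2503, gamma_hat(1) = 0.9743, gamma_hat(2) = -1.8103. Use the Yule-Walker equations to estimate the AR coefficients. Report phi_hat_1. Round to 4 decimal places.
\hat\phi_{1} = 0.3450

The Yule-Walker equations for an AR(p) process read, in matrix form,
  Gamma_p phi = r_p,   with   (Gamma_p)_{ij} = gamma(|i - j|),
                       (r_p)_i = gamma(i),   i,j = 1..p.
Substitute the sample gammas (Toeplitz matrix and right-hand side of size 2):
  Gamma_p = [[4.2503, 0.9743], [0.9743, 4.2503]]
  r_p     = [0.9743, -1.8103]
Written out:
  4.2503 phi_1 + 0.9743 phi_2 = 0.9743
  0.9743 phi_1 + 4.2503 phi_2 = -1.8103
Solve by Cramer's rule:
  det = gamma(0)^2 - gamma(1)^2 = (4.2503)^2 - (0.9743)^2 = 18.06505009 - 0.94926049 = 17.1157896
  phi_hat_1 = [gamma(1) gamma(0) - gamma(1) gamma(2)] / det = [(0.9743)(4.2503) - (0.9743)(-1.8103)] / 17.1157896 = 5.90484258 / 17.1157896 = 0.345
  phi_hat_2 = [gamma(0) gamma(2) - gamma(1)^2] / det = [(4.2503)(-1.8103) - (0.9743)^2] / 17.1157896 = -8.64357858 / 17.1157896 = -0.505
So phi_hat = [0.3450, -0.5050].
Therefore phi_hat_1 = 0.3450.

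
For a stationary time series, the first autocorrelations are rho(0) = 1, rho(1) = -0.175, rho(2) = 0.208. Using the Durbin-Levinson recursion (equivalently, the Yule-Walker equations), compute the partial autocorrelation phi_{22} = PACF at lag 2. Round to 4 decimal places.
\phi_{22} = 0.1830

The PACF at lag k is phi_{kk}, the last component of the solution
to the Yule-Walker system G_k phi = r_k where
  (G_k)_{ij} = rho(|i - j|), (r_k)_i = rho(i), i,j = 1..k.
Equivalently, Durbin-Levinson gives phi_{kk} iteratively:
  phi_{11} = rho(1)
  phi_{kk} = [rho(k) - sum_{j=1..k-1} phi_{k-1,j} rho(k-j)]
            / [1 - sum_{j=1..k-1} phi_{k-1,j} rho(j)],
  phi_{k,j} = phi_{k-1,j} - phi_{kk} phi_{k-1,k-j},  j = 1..k-1.
Step k = 1:
  phi_11 = rho(1) = -0.175.
Step k = 2:
  phi_22 = [rho(2) - phi_11 rho(1)] / [1 - phi_11 rho(1)] = [0.208 - (-0.175)(-0.175)] / [1 - (-0.175)(-0.175)]
         = 0.177375 / 0.969375 = 0.183.
Therefore phi_{22} = 0.1830.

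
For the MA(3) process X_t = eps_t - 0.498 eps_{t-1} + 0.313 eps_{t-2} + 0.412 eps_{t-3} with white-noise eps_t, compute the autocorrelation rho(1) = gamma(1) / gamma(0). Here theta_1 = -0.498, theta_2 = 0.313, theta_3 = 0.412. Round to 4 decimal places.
\rho(1) = -0.3463

For an MA(q) process with theta_0 = 1, the autocovariance is
  gamma(k) = sigma^2 * sum_{i=0..q-k} theta_i * theta_{i+k},
and rho(k) = gamma(k) / gamma(0). Sigma^2 cancels.
  numerator   = (1)*(-0.498) + (-0.498)*(0.313) + (0.313)*(0.412) = -0.524918.
  denominator = (1)^2 + (-0.498)^2 + (0.313)^2 + (0.412)^2 = 1.515717.
  rho(1) = -0.524918 / 1.515717 = -0.3463.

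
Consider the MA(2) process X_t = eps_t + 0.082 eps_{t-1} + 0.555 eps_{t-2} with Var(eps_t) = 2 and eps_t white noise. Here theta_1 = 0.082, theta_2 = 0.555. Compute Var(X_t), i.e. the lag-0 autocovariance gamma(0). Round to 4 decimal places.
\gamma(0) = 2.6295

For an MA(q) process X_t = eps_t + sum_i theta_i eps_{t-i} with
Var(eps_t) = sigma^2, the variance is
  gamma(0) = sigma^2 * (1 + sum_i theta_i^2).
  sum_i theta_i^2 = (0.082)^2 + (0.555)^2 = 0.006724 + 0.308025 = 0.314749.
  gamma(0) = 2 * (1 + 0.314749) = 2 * 1.314749 = 2.629498, which rounds to 2.6295.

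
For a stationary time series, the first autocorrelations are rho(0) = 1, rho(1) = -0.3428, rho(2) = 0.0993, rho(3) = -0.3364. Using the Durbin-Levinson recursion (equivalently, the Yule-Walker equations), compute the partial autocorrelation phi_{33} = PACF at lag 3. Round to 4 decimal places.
\phi_{33} = -0.3500

The PACF at lag k is phi_{kk}, the last component of the solution
to the Yule-Walker system G_k phi = r_k where
  (G_k)_{ij} = rho(|i - j|), (r_k)_i = rho(i), i,j = 1..k.
Equivalently, Durbin-Levinson gives phi_{kk} iteratively:
  phi_{11} = rho(1)
  phi_{kk} = [rho(k) - sum_{j=1..k-1} phi_{k-1,j} rho(k-j)]
            / [1 - sum_{j=1..k-1} phi_{k-1,j} rho(j)],
  phi_{k,j} = phi_{k-1,j} - phi_{kk} phi_{k-1,k-j},  j = 1..k-1.
Step k = 1:
  phi_11 = rho(1) = -0.3428.
Step k = 2:
  phi_22 = [rho(2) - phi_11 rho(1)] / [1 - phi_11 rho(1)] = [0.0993 - (-0.3428)(-0.3428)] / [1 - (-0.3428)(-0.3428)]
         = -0.01821184 / 0.88248816 = -0.020637.
  Update: phi_21 = phi_11 - phi_22 phi_11 = -0.3428 - (-0.020637)(-0.3428) = -0.349874.
Step k = 3:
  phi_33 = [rho(3) - phi_21 rho(2) - phi_22 rho(1)] / [1 - phi_21 rho(1) - phi_22 rho(2)]
    numerator   = -0.3364 - (-0.349874)(0.0993) - (-0.020637)(-0.3428) = -0.30873182
    denominator = 1 - (-0.349874)(-0.3428) - (-0.020637)(0.0993) = 0.88211232
  phi_33 = -0.30873182 / 0.88211232 = -0.35.
Therefore phi_{33} = -0.3500.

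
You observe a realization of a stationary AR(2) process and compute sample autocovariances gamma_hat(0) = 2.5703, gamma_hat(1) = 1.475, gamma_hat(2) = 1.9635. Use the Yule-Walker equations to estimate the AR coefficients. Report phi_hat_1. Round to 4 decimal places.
\hat\phi_{1} = 0.2020

The Yule-Walker equations for an AR(p) process read, in matrix form,
  Gamma_p phi = r_p,   with   (Gamma_p)_{ij} = gamma(|i - j|),
                       (r_p)_i = gamma(i),   i,j = 1..p.
Substitute the sample gammas (Toeplitz matrix and right-hand side of size 2):
  Gamma_p = [[2.5703, 1.475], [1.475, 2.5703]]
  r_p     = [1.475, 1.9635]
Written out:
  2.5703 phi_1 + 1.475 phi_2 = 1.475
  1.475 phi_1 + 2.5703 phi_2 = 1.9635
Solve by Cramer's rule:
  det = gamma(0)^2 - gamma(1)^2 = (2.5703)^2 - (1.475)^2 = 6.60644209 - 2.175625 = 4.43081709
  phi_hat_1 = [gamma(1) gamma(0) - gamma(1) gamma(2)] / det = [(1.475)(2.5703) - (1.475)(1.9635)] / 4.43081709 = 0.89503 / 4.43081709 = 0.202
  phi_hat_2 = [gamma(0) gamma(2) - gamma(1)^2] / det = [(2.5703)(1.9635) - (1.475)^2] / 4.43081709 = 2.87115905 / 4.43081709 = 0.648
So phi_hat = [0.2020, 0.6480].
Therefore phi_hat_1 = 0.2020.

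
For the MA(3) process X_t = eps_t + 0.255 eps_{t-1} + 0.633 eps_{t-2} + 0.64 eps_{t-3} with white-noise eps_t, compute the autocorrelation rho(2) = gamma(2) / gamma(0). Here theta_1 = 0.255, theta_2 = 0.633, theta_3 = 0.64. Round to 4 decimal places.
\rho(2) = 0.4246

For an MA(q) process with theta_0 = 1, the autocovariance is
  gamma(k) = sigma^2 * sum_{i=0..q-k} theta_i * theta_{i+k},
and rho(k) = gamma(k) / gamma(0). Sigma^2 cancels.
  numerator   = (1)*(0.633) + (0.255)*(0.64) = 0.7962.
  denominator = (1)^2 + (0.255)^2 + (0.633)^2 + (0.64)^2 = 1.875314.
  rho(2) = 0.7962 / 1.875314 = 0.4246.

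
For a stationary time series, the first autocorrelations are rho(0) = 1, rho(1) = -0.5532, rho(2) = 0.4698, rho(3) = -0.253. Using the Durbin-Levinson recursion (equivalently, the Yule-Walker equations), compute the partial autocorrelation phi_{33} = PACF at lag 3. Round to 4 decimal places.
\phi_{33} = 0.1161

The PACF at lag k is phi_{kk}, the last component of the solution
to the Yule-Walker system G_k phi = r_k where
  (G_k)_{ij} = rho(|i - j|), (r_k)_i = rho(i), i,j = 1..k.
Equivalently, Durbin-Levinson gives phi_{kk} iteratively:
  phi_{11} = rho(1)
  phi_{kk} = [rho(k) - sum_{j=1..k-1} phi_{k-1,j} rho(k-j)]
            / [1 - sum_{j=1..k-1} phi_{k-1,j} rho(j)],
  phi_{k,j} = phi_{k-1,j} - phi_{kk} phi_{k-1,k-j},  j = 1..k-1.
Step k = 1:
  phi_11 = rho(1) = -0.5532.
Step k = 2:
  phi_22 = [rho(2) - phi_11 rho(1)] / [1 - phi_11 rho(1)] = [0.4698 - (-0.5532)(-0.5532)] / [1 - (-0.5532)(-0.5532)]
         = 0.16376976 / 0.69396976 = 0.23599.
  Update: phi_21 = phi_11 - phi_22 phi_11 = -0.5532 - (0.23599)(-0.5532) = -0.42265.
Step k = 3:
  phi_33 = [rho(3) - phi_21 rho(2) - phi_22 rho(1)] / [1 - phi_21 rho(1) - phi_22 rho(2)]
    numerator   = -0.253 - (-0.42265)(0.4698) - (0.23599)(-0.5532) = 0.07611072
    denominator = 1 - (-0.42265)(-0.5532) - (0.23599)(0.4698) = 0.65532177
  phi_33 = 0.07611072 / 0.65532177 = 0.1161.
Therefore phi_{33} = 0.1161.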